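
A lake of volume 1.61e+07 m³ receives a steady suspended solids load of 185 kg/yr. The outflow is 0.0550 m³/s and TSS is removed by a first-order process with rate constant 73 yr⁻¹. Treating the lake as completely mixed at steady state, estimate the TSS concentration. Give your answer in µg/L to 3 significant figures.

Outflow Q = 0.0550 m³/s × 3.156e+07 s/yr = 1.736e+06 m³/yr.
Steady-state CSTR mass balance: W = Q·C + k·V·C, so C = W/(Q + kV).
Q + kV = 1.736e+06 + 73·1.61e+07 = 1.177e+09 m³/yr.
C = 185/1.177e+09 = 1.572e-07 kg/m³ = 0.0001572 mg/L = 0.1572 µg/L.

0.157 µg/L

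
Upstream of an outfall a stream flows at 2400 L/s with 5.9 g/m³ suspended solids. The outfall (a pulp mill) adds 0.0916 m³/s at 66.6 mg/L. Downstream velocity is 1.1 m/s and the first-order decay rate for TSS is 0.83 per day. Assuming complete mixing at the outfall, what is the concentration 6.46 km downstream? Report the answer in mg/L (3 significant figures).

2400 L/s = 2.4 m³/s.
After complete mixing, C₀ = (0.0916·66.6 + 2.4·5.9) / 2.492 = 8.132 mg/L.
Travel time t = 6460 m / 1.1 m/s = 5873 s = 0.06797 d.
C = 8.132·exp(−0.83·0.06797) = 8.132·0.9451 = 7.685 mg/L.

7.69 mg/L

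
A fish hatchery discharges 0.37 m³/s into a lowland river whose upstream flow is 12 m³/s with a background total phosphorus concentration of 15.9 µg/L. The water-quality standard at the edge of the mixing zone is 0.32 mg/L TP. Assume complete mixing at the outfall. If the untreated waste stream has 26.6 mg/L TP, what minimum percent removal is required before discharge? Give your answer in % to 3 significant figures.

15.9 µg/L = 0.0159 mg/L.
Mass balance: 0.32·12.37 = 0.37·Cₑ + 12·0.0159.
Cₑ = (3.958 − 0.1908) / 0.37 = 10.18 mg/L.
Required removal = 1 − 10.18/26.6 = 61.72 %.

61.7 %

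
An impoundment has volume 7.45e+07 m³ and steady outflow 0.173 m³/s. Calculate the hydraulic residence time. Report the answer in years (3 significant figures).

13.6 yr

Q = 0.173 m³/s × 3.156e+07 s/yr = 5.459e+06 m³/yr.
Hydraulic residence time τ = V/Q = 7.45e+07/5.459e+06 = 13.65 yr.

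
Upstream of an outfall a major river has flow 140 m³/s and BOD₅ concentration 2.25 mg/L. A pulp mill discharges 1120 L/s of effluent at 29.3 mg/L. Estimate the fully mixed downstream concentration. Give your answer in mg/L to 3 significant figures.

1120 L/s = 1.12 m³/s.
By mass balance at complete mixing, C = (1.12·29.3 + 140·2.25) / (1.12 + 140) = 347.8/141.1 = 2.465 mg/L.

2.46 mg/L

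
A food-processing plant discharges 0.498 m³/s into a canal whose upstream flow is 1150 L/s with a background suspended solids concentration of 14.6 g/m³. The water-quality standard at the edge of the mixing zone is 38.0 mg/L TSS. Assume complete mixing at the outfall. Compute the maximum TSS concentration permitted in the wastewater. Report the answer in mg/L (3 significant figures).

1150 L/s = 1.15 m³/s.
Mass balance: 38·1.648 = 0.498·Cₑ + 1.15·14.6.
Cₑ = (62.62 − 16.79) / 0.498 = 92.04 mg/L.

92.0 mg/L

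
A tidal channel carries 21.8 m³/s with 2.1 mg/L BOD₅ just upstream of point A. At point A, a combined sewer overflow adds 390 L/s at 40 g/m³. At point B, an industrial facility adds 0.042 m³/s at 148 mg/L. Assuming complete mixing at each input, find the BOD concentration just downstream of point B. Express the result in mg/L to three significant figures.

3.04 mg/L

390 L/s = 0.39 m³/s.
After input A: C = (21.8·2.1 + 0.39·40) / 22.19 = 2.766 mg/L.
After input B: C = (22.19·2.766 + 0.042·148) / 22.23 = 3.04 mg/L.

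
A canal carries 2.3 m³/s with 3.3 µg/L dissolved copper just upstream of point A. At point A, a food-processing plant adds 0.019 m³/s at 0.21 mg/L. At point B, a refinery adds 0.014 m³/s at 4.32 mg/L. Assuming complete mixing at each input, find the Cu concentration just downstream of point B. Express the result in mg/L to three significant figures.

3.3 µg/L = 0.0033 mg/L.
After input A: C = (2.3·0.0033 + 0.019·0.21) / 2.319 = 0.004994 mg/L.
After input B: C = (2.319·0.004994 + 0.014·4.32) / 2.333 = 0.03089 mg/L.

0.0309 mg/L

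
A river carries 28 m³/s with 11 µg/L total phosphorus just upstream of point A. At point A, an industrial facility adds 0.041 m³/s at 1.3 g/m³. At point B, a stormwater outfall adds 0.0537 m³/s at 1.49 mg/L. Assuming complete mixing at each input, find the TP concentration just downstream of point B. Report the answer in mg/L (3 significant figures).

11 µg/L = 0.011 mg/L.
After input A: C = (28·0.011 + 0.041·1.3) / 28.04 = 0.01288 mg/L.
After input B: C = (28.04·0.01288 + 0.0537·1.49) / 28.09 = 0.01571 mg/L.

0.0157 mg/L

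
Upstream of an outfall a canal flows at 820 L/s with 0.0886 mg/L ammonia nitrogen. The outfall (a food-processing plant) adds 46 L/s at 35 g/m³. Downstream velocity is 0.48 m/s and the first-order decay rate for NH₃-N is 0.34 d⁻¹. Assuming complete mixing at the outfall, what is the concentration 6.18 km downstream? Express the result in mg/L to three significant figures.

46 L/s = 0.046 m³/s.
820 L/s = 0.82 m³/s.
After complete mixing, C₀ = (0.046·35 + 0.82·0.0886) / 0.866 = 1.943 mg/L.
Travel time t = 6180 m / 0.48 m/s = 1.288e+04 s = 0.149 d.
C = 1.943·exp(−0.34·0.149) = 1.943·0.9506 = 1.847 mg/L.

1.85 mg/L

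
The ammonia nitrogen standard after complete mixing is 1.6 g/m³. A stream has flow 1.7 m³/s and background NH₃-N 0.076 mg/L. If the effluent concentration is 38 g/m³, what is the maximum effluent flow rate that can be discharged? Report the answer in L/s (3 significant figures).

71.2 L/s

Mass balance at complete mixing: C_std·(Q_w + Q_r) = Q_w·C_e + Q_r·C_b.
Rearranging, Q_w = Q_r·(C_std − C_b)/(C_e − C_std) = 1.7·(1.6 − 0.076) / (38 − 1.6) = 0.07118 m³/s.
= 71.18 L/s.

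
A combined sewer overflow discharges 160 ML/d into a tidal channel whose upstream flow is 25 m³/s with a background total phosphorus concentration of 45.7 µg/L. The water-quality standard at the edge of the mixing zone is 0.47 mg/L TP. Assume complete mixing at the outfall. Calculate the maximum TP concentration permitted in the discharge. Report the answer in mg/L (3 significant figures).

160 ML/d = 1.852 m³/s.
45.7 µg/L = 0.0457 mg/L.
Mass balance: 0.47·26.85 = 1.852·Cₑ + 25·0.0457.
Cₑ = (12.62 − 1.143) / 1.852 = 6.198 mg/L.

6.20 mg/L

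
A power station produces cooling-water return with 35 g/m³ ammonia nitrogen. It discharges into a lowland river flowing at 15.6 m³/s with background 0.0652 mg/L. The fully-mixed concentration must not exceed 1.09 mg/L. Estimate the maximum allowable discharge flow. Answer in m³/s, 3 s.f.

Mass balance at complete mixing: C_std·(Q_w + Q_r) = Q_w·C_e + Q_r·C_b.
Rearranging, Q_w = Q_r·(C_std − C_b)/(C_e − C_std) = 15.6·(1.09 − 0.0652) / (35 − 1.09) = 0.4715 m³/s.

0.471 m³/s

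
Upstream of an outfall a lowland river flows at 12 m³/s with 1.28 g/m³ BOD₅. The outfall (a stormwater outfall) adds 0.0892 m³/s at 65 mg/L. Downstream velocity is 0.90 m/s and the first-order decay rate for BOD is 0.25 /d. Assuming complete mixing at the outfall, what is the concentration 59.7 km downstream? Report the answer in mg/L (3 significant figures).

After complete mixing, C₀ = (0.0892·65 + 12·1.28) / 12.09 = 1.75 mg/L.
Travel time t = 5.97e+04 m / 0.90 m/s = 6.633e+04 s = 0.7677 d.
C = 1.75·exp(−0.25·0.7677) = 1.75·0.8254 = 1.445 mg/L.

1.44 mg/L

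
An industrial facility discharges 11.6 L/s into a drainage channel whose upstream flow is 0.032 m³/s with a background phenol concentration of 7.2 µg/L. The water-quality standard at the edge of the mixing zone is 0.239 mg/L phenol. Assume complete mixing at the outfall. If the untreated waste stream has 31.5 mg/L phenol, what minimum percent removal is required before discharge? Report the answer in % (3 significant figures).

97.2 %

11.6 L/s = 0.0116 m³/s.
7.2 µg/L = 0.0072 mg/L.
Mass balance: 0.239·0.0436 = 0.0116·Cₑ + 0.032·0.0072.
Cₑ = (0.01042 − 0.0002304) / 0.0116 = 0.8784 mg/L.
Required removal = 1 − 0.8784/31.5 = 97.21 %.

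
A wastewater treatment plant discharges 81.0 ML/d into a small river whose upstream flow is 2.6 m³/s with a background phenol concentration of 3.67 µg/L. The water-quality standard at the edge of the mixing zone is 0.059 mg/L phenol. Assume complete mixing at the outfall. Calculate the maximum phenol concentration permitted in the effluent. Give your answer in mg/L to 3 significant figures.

0.212 mg/L

81.0 ML/d = 0.9375 m³/s.
3.67 µg/L = 0.00367 mg/L.
Mass balance: 0.059·3.538 = 0.9375·Cₑ + 2.6·0.00367.
Cₑ = (0.2087 − 0.009542) / 0.9375 = 0.2124 mg/L.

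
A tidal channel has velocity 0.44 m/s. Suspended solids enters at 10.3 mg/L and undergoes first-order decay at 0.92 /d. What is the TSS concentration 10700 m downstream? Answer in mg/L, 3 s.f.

Travel time t = 10700 m / 0.44 m/s = 1.07e+04/0.44 = 2.432e+04 s = 0.2815 d.
First-order decay: C = 10.3·exp(−0.92·0.2815) = 10.3·0.7719 = 7.95 mg/L.

7.95 mg/L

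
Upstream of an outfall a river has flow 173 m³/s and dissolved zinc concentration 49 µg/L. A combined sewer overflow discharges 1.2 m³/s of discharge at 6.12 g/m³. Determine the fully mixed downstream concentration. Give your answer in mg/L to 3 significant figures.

0.0908 mg/L

49 µg/L = 0.049 mg/L.
Conservation of mass across the mixing zone: C = (1.2·6.12 + 173·0.049) / (1.2 + 173) = 15.82/174.2 = 0.09082 mg/L.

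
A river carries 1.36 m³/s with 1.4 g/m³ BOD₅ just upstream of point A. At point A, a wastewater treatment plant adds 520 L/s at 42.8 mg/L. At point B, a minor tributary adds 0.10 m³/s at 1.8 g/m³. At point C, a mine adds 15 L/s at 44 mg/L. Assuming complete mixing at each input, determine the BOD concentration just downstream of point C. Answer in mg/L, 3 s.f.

12.5 mg/L

520 L/s = 0.52 m³/s.
After input A: C = (1.36·1.4 + 0.52·42.8) / 1.88 = 12.85 mg/L.
After input B: C = (1.88·12.85 + 0.1·1.8) / 1.98 = 12.29 mg/L.
15 L/s = 0.015 m³/s.
After input C: C = (1.98·12.29 + 0.015·44) / 1.995 = 12.53 mg/L.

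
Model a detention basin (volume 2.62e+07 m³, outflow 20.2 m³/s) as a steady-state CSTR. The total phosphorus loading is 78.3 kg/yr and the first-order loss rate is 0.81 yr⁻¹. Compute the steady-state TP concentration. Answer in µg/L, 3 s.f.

0.119 µg/L

Outflow Q = 20.2 m³/s × 3.156e+07 s/yr = 6.375e+08 m³/yr.
Steady-state CSTR mass balance: W = Q·C + k·V·C, so C = W/(Q + kV).
Q + kV = 6.375e+08 + 0.81·2.62e+07 = 6.587e+08 m³/yr.
C = 78.3/6.587e+08 = 1.189e-07 kg/m³ = 0.0001189 mg/L = 0.1189 µg/L.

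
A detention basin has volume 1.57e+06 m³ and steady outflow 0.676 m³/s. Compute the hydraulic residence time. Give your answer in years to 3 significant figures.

Q = 0.676 m³/s × 3.156e+07 s/yr = 2.133e+07 m³/yr.
Hydraulic residence time τ = V/Q = 1.57e+06/2.133e+07 = 0.0736 yr.

0.0736 yr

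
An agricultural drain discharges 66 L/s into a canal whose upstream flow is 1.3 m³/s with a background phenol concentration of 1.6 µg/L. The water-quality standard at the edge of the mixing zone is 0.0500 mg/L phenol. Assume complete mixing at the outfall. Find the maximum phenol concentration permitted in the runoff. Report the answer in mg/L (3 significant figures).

1.00 mg/L

66 L/s = 0.066 m³/s.
1.6 µg/L = 0.0016 mg/L.
Mass balance: 0.05·1.366 = 0.066·Cₑ + 1.3·0.0016.
Cₑ = (0.0683 − 0.00208) / 0.066 = 1.003 mg/L.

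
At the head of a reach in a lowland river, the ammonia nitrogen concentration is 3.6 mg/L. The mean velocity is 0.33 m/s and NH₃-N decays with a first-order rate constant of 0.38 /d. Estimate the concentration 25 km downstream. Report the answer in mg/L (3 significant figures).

2.58 mg/L

Travel time t = 25 km / 0.33 m/s = 2.5e+04/0.33 = 7.576e+04 s = 0.8768 d.
First-order decay: C = 3.6·exp(−0.38·0.8768) = 3.6·0.7166 = 2.58 mg/L.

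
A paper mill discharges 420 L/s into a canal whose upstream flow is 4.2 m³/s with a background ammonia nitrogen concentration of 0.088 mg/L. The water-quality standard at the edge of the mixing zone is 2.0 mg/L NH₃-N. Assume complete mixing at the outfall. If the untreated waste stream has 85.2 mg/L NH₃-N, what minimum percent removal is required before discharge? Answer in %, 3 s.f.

420 L/s = 0.42 m³/s.
Mass balance: 2·4.62 = 0.42·Cₑ + 4.2·0.088.
Cₑ = (9.24 − 0.3696) / 0.42 = 21.12 mg/L.
Required removal = 1 − 21.12/85.2 = 75.21 %.

75.2 %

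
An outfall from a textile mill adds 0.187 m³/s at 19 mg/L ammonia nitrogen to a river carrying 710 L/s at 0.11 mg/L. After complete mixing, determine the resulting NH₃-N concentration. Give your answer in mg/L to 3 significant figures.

4.05 mg/L

710 L/s = 0.71 m³/s.
Flow-weighted mixing gives C = (0.187·19 + 0.71·0.11) / (0.187 + 0.71) = 3.631/0.897 = 4.048 mg/L.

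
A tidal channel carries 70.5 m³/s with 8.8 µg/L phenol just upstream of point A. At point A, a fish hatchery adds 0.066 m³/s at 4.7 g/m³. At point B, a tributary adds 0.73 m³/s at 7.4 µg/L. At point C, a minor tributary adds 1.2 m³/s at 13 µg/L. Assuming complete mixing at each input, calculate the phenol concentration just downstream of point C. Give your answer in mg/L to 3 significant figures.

0.0131 mg/L

8.8 µg/L = 0.0088 mg/L.
After input A: C = (70.5·0.0088 + 0.066·4.7) / 70.57 = 0.01319 mg/L.
7.4 µg/L = 0.0074 mg/L.
After input B: C = (70.57·0.01319 + 0.73·0.0074) / 71.3 = 0.01313 mg/L.
13 µg/L = 0.013 mg/L.
After input C: C = (71.3·0.01313 + 1.2·0.013) / 72.5 = 0.01313 mg/L.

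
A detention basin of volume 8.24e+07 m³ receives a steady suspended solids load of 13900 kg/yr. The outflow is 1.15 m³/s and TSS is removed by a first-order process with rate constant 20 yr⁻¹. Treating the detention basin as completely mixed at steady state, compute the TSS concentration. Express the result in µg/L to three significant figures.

Outflow Q = 1.15 m³/s × 3.156e+07 s/yr = 3.629e+07 m³/yr.
Steady-state CSTR mass balance: W = Q·C + k·V·C, so C = W/(Q + kV).
Q + kV = 3.629e+07 + 20·8.24e+07 = 1.684e+09 m³/yr.
C = 13900/1.684e+09 = 8.253e-06 kg/m³ = 0.008253 mg/L = 8.253 µg/L.

8.25 µg/L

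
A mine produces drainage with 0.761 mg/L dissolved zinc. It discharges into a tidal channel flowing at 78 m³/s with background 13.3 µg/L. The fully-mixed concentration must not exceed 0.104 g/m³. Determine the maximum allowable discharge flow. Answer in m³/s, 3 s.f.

13.3 µg/L = 0.0133 mg/L.
Mass balance at complete mixing: C_std·(Q_w + Q_r) = Q_w·C_e + Q_r·C_b.
Rearranging, Q_w = Q_r·(C_std − C_b)/(C_e − C_std) = 78·(0.104 − 0.0133) / (0.761 − 0.104) = 10.77 m³/s.

10.8 m³/s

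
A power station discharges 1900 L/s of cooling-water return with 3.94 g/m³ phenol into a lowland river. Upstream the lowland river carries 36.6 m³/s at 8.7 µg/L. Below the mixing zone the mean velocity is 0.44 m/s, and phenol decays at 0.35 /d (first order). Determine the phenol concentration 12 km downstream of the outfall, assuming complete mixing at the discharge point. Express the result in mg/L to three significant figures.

0.182 mg/L

1900 L/s = 1.9 m³/s.
8.7 µg/L = 0.0087 mg/L.
After complete mixing, C₀ = (1.9·3.94 + 36.6·0.0087) / 38.5 = 0.2027 mg/L.
Travel time t = 1.2e+04 m / 0.44 m/s = 2.727e+04 s = 0.3157 d.
C = 0.2027·exp(−0.35·0.3157) = 0.2027·0.8954 = 0.1815 mg/L.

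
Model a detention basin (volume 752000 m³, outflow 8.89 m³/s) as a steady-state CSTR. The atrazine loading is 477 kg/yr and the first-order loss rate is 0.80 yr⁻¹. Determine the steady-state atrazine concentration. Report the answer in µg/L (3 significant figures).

Outflow Q = 8.89 m³/s × 3.156e+07 s/yr = 2.805e+08 m³/yr.
Steady-state CSTR mass balance: W = Q·C + k·V·C, so C = W/(Q + kV).
Q + kV = 2.805e+08 + 0.80·752000 = 2.811e+08 m³/yr.
C = 477/2.811e+08 = 1.697e-06 kg/m³ = 0.001697 mg/L = 1.697 µg/L.

1.70 µg/L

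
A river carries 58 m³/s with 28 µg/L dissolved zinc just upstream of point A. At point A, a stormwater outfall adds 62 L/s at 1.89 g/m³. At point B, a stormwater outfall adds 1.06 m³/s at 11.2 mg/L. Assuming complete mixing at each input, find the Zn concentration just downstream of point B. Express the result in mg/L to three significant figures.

0.230 mg/L

28 µg/L = 0.028 mg/L.
62 L/s = 0.062 m³/s.
After input A: C = (58·0.028 + 0.062·1.89) / 58.06 = 0.02999 mg/L.
After input B: C = (58.06·0.02999 + 1.06·11.2) / 59.12 = 0.2303 mg/L.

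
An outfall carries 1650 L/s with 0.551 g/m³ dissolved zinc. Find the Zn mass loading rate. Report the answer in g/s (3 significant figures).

1650 L/s = 1.65 m³/s.
Mass flux = Q·C = 1.65 m³/s × 0.551 g/m³ = 0.9092 g/s.

0.909 g/s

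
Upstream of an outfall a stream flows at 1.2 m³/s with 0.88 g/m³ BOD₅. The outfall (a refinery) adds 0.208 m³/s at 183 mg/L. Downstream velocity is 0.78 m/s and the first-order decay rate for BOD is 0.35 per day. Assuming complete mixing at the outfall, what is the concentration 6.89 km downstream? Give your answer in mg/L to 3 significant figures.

After complete mixing, C₀ = (0.208·183 + 1.2·0.88) / 1.408 = 27.78 mg/L.
Travel time t = 6890 m / 0.78 m/s = 8833 s = 0.1022 d.
C = 27.78·exp(−0.35·0.1022) = 27.78·0.9648 = 26.81 mg/L.

26.8 mg/L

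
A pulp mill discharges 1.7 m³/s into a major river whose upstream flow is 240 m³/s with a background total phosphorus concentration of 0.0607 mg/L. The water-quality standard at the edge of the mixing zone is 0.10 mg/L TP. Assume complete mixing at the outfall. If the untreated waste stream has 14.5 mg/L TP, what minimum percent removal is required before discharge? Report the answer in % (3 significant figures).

Mass balance: 0.1·241.7 = 1.7·Cₑ + 240·0.0607.
Cₑ = (24.17 − 14.57) / 1.7 = 5.648 mg/L.
Required removal = 1 − 5.648/14.5 = 61.05 %.

61.0 %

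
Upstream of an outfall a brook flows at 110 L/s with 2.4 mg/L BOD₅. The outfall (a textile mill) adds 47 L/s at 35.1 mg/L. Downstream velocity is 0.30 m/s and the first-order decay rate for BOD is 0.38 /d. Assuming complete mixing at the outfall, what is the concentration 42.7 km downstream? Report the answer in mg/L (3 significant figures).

6.52 mg/L

47 L/s = 0.047 m³/s.
110 L/s = 0.11 m³/s.
After complete mixing, C₀ = (0.047·35.1 + 0.11·2.4) / 0.157 = 12.19 mg/L.
Travel time t = 4.27e+04 m / 0.30 m/s = 1.423e+05 s = 1.647 d.
C = 12.19·exp(−0.38·1.647) = 12.19·0.5347 = 6.518 mg/L.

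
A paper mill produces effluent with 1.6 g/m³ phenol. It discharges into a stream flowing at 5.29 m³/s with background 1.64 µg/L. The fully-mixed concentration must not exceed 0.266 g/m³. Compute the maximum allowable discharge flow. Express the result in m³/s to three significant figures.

1.64 µg/L = 0.00164 mg/L.
Mass balance at complete mixing: C_std·(Q_w + Q_r) = Q_w·C_e + Q_r·C_b.
Rearranging, Q_w = Q_r·(C_std − C_b)/(C_e − C_std) = 5.29·(0.266 − 0.00164) / (1.6 − 0.266) = 1.048 m³/s.

1.05 m³/s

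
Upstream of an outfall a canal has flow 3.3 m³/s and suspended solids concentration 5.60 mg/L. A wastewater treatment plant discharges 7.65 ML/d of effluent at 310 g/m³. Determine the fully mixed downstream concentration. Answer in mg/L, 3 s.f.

13.6 mg/L

7.65 ML/d = 0.08854 m³/s.
By mass balance at complete mixing, C = (0.08854·310 + 3.3·5.6) / (0.08854 + 3.3) = 45.93/3.389 = 13.55 mg/L.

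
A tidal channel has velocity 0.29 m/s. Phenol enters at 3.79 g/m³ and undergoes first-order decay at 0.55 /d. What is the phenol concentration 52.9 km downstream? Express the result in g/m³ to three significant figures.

Travel time t = 52.9 km / 0.29 m/s = 5.29e+04/0.29 = 1.824e+05 s = 2.111 d.
First-order decay: C = 3.79·exp(−0.55·2.111) = 3.79·0.3131 = 1.187 g/m³.

1.19 g/m³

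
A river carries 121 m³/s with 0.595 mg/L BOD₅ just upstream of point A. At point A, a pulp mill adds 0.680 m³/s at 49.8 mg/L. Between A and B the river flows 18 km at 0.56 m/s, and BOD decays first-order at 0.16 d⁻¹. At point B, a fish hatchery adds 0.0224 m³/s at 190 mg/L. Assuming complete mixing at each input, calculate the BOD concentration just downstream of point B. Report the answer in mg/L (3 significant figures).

0.855 mg/L

After input A: C = (121·0.595 + 0.68·49.8) / 121.7 = 0.87 mg/L.
Over the 18 km reach to input B (t = 3.214e+04 s = 0.372 d), decay gives C = 0.87·exp(−0.16·0.372) = 0.8197 mg/L.
After input B: C = (121.7·0.8197 + 0.0224·190) / 121.7 = 0.8545 mg/L.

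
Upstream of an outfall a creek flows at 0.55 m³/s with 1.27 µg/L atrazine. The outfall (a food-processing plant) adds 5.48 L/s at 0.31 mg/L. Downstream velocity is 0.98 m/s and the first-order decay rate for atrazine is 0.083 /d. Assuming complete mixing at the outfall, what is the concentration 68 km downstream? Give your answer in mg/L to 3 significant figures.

0.00404 mg/L

5.48 L/s = 0.00548 m³/s.
1.27 µg/L = 0.00127 mg/L.
After complete mixing, C₀ = (0.00548·0.31 + 0.55·0.00127) / 0.5555 = 0.004316 mg/L.
Travel time t = 6.8e+04 m / 0.98 m/s = 6.939e+04 s = 0.8031 d.
C = 0.004316·exp(−0.083·0.8031) = 0.004316·0.9355 = 0.004037 mg/L.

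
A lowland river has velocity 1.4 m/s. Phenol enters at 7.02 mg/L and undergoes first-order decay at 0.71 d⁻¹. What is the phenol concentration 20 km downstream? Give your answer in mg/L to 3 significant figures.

Travel time t = 20 km / 1.4 m/s = 2e+04/1.4 = 1.429e+04 s = 0.1653 d.
First-order decay: C = 7.02·exp(−0.71·0.1653) = 7.02·0.8892 = 6.242 mg/L.

6.24 mg/L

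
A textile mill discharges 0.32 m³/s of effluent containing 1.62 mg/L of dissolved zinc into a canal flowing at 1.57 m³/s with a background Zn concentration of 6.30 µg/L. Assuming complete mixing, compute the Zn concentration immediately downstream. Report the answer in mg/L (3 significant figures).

0.280 mg/L

6.30 µg/L = 0.0063 mg/L.
Conservation of mass across the mixing zone: C = (0.32·1.62 + 1.57·0.0063) / (0.32 + 1.57) = 0.5283/1.89 = 0.2795 mg/L.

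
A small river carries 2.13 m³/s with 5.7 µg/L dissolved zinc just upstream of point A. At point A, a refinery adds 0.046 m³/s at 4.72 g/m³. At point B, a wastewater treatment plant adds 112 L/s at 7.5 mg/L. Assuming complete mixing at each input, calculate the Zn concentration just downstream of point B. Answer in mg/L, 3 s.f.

0.467 mg/L

5.7 µg/L = 0.0057 mg/L.
After input A: C = (2.13·0.0057 + 0.046·4.72) / 2.176 = 0.1054 mg/L.
112 L/s = 0.112 m³/s.
After input B: C = (2.176·0.1054 + 0.112·7.5) / 2.288 = 0.4673 mg/L.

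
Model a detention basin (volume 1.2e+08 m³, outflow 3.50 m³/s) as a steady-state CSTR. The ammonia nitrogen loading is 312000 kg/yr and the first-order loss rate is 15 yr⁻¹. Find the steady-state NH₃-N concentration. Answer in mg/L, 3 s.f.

0.163 mg/L

Outflow Q = 3.50 m³/s × 3.156e+07 s/yr = 1.105e+08 m³/yr.
Steady-state CSTR mass balance: W = Q·C + k·V·C, so C = W/(Q + kV).
Q + kV = 1.105e+08 + 15·1.2e+08 = 1.91e+09 m³/yr.
C = 312000/1.91e+09 = 0.0001633 kg/m³ = 0.1633 mg/L.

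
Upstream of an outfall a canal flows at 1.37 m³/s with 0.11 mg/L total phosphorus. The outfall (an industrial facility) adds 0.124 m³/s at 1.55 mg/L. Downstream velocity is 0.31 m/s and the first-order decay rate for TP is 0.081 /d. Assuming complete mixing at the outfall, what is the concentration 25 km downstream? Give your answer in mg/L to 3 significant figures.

0.213 mg/L

After complete mixing, C₀ = (0.124·1.55 + 1.37·0.11) / 1.494 = 0.2295 mg/L.
Travel time t = 2.5e+04 m / 0.31 m/s = 8.065e+04 s = 0.9334 d.
C = 0.2295·exp(−0.081·0.9334) = 0.2295·0.9272 = 0.2128 mg/L.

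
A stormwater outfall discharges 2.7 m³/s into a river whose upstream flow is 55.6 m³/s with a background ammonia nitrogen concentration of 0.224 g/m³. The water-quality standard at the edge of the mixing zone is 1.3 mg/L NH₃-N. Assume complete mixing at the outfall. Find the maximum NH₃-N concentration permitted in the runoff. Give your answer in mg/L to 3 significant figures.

Mass balance: 1.3·58.3 = 2.7·Cₑ + 55.6·0.224.
Cₑ = (75.79 − 12.45) / 2.7 = 23.46 mg/L.

23.5 mg/L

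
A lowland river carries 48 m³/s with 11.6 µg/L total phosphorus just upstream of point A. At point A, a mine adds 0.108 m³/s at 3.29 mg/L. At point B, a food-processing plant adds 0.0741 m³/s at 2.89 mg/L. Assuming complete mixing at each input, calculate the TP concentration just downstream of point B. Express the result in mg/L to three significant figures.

11.6 µg/L = 0.0116 mg/L.
After input A: C = (48·0.0116 + 0.108·3.29) / 48.11 = 0.01896 mg/L.
After input B: C = (48.11·0.01896 + 0.0741·2.89) / 48.18 = 0.02338 mg/L.

0.0234 mg/L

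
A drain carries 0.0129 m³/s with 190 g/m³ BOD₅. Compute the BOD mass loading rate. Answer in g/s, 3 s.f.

2.45 g/s

Mass flux = Q·C = 0.0129 m³/s × 190 g/m³ = 2.451 g/s.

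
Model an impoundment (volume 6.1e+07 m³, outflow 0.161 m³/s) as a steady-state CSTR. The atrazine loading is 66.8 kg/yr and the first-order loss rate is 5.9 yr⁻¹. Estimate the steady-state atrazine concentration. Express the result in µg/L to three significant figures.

0.183 µg/L

Outflow Q = 0.161 m³/s × 3.156e+07 s/yr = 5.081e+06 m³/yr.
Steady-state CSTR mass balance: W = Q·C + k·V·C, so C = W/(Q + kV).
Q + kV = 5.081e+06 + 5.9·6.1e+07 = 3.65e+08 m³/yr.
C = 66.8/3.65e+08 = 1.83e-07 kg/m³ = 0.000183 mg/L = 0.183 µg/L.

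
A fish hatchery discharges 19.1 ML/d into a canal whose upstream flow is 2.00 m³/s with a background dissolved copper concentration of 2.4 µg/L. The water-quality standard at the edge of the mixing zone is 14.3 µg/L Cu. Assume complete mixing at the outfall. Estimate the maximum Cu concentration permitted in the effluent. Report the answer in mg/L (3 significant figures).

0.122 mg/L

19.1 ML/d = 0.2211 m³/s.
2.4 µg/L = 0.0024 mg/L.
14.3 µg/L = 0.0143 mg/L.
Mass balance: 0.0143·2.221 = 0.2211·Cₑ + 2·0.0024.
Cₑ = (0.03176 − 0.0048) / 0.2211 = 0.122 mg/L.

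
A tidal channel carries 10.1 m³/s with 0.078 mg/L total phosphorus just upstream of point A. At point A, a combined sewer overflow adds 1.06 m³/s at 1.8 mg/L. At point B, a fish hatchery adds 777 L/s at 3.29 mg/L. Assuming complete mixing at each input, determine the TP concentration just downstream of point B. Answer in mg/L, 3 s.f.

0.440 mg/L

After input A: C = (10.1·0.078 + 1.06·1.8) / 11.16 = 0.2416 mg/L.
777 L/s = 0.777 m³/s.
After input B: C = (11.16·0.2416 + 0.777·3.29) / 11.94 = 0.44 mg/L.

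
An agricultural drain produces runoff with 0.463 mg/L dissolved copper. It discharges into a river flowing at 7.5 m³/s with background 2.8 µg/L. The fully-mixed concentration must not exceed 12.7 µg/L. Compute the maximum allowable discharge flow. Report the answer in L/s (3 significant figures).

2.8 µg/L = 0.0028 mg/L.
12.7 µg/L = 0.0127 mg/L.
Mass balance at complete mixing: C_std·(Q_w + Q_r) = Q_w·C_e + Q_r·C_b.
Rearranging, Q_w = Q_r·(C_std − C_b)/(C_e − C_std) = 7.5·(0.0127 − 0.0028) / (0.463 − 0.0127) = 0.1649 m³/s.
= 164.9 L/s.

165 L/s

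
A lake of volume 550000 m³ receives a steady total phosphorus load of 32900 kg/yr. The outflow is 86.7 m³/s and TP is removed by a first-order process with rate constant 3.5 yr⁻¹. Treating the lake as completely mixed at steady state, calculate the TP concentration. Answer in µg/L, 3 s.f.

Outflow Q = 86.7 m³/s × 3.156e+07 s/yr = 2.736e+09 m³/yr.
Steady-state CSTR mass balance: W = Q·C + k·V·C, so C = W/(Q + kV).
Q + kV = 2.736e+09 + 3.5·550000 = 2.738e+09 m³/yr.
C = 32900/2.738e+09 = 1.202e-05 kg/m³ = 0.01202 mg/L = 12.02 µg/L.

12.0 µg/L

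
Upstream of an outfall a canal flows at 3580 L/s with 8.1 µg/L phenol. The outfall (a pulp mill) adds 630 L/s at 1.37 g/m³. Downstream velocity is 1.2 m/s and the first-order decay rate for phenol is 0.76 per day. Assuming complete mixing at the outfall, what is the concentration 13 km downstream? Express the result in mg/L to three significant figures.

0.193 mg/L

630 L/s = 0.63 m³/s.
3580 L/s = 3.58 m³/s.
8.1 µg/L = 0.0081 mg/L.
After complete mixing, C₀ = (0.63·1.37 + 3.58·0.0081) / 4.21 = 0.2119 mg/L.
Travel time t = 1.3e+04 m / 1.2 m/s = 1.083e+04 s = 0.1254 d.
C = 0.2119·exp(−0.76·0.1254) = 0.2119·0.9091 = 0.1926 mg/L.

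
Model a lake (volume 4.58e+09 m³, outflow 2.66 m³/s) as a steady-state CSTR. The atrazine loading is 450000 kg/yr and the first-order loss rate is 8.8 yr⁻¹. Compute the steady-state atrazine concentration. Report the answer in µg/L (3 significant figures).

Outflow Q = 2.66 m³/s × 3.156e+07 s/yr = 8.394e+07 m³/yr.
Steady-state CSTR mass balance: W = Q·C + k·V·C, so C = W/(Q + kV).
Q + kV = 8.394e+07 + 8.8·4.58e+09 = 4.039e+10 m³/yr.
C = 450000/4.039e+10 = 1.114e-05 kg/m³ = 0.01114 mg/L = 11.14 µg/L.

11.1 µg/L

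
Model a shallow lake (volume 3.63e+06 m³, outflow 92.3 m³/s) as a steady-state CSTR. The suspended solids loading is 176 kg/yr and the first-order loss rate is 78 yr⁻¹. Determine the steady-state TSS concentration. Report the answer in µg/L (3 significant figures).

Outflow Q = 92.3 m³/s × 3.156e+07 s/yr = 2.913e+09 m³/yr.
Steady-state CSTR mass balance: W = Q·C + k·V·C, so C = W/(Q + kV).
Q + kV = 2.913e+09 + 78·3.63e+06 = 3.196e+09 m³/yr.
C = 176/3.196e+09 = 5.507e-08 kg/m³ = 5.507e-05 mg/L = 0.05507 µg/L.

0.0551 µg/L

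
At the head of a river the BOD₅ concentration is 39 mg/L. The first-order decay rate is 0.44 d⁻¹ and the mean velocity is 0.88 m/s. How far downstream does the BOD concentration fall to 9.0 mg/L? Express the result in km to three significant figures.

From C = C₀·e^(−kt), t = ln(C₀/C)/k = ln(39/9.0)/0.44 = 1.466/0.44 = 3.333 d.
Distance = v·t = 0.88 m/s × 2.879e+05 s = 2.534e+05 m = 253.4 km.

253 km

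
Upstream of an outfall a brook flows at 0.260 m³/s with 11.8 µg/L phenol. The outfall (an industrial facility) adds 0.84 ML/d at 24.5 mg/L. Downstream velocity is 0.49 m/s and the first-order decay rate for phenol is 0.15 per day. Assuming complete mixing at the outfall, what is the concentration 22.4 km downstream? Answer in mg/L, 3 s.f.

0.84 ML/d = 0.009722 m³/s.
11.8 µg/L = 0.0118 mg/L.
After complete mixing, C₀ = (0.009722·24.5 + 0.26·0.0118) / 0.2697 = 0.8945 mg/L.
Travel time t = 2.24e+04 m / 0.49 m/s = 4.571e+04 s = 0.5291 d.
C = 0.8945·exp(−0.15·0.5291) = 0.8945·0.9237 = 0.8262 mg/L.

0.826 mg/L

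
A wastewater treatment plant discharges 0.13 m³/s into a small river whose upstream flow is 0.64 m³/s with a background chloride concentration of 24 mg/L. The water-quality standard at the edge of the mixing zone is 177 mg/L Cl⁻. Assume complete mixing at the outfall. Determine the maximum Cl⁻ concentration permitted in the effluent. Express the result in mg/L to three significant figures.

Mass balance: 177·0.77 = 0.13·Cₑ + 0.64·24.
Cₑ = (136.3 − 15.36) / 0.13 = 930.2 mg/L.

930 mg/L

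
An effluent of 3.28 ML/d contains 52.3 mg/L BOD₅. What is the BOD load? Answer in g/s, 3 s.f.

3.28 ML/d = 0.03796 m³/s.
Mass flux = Q·C = 0.03796 m³/s × 52.3 g/m³ = 1.985 g/s.

1.99 g/s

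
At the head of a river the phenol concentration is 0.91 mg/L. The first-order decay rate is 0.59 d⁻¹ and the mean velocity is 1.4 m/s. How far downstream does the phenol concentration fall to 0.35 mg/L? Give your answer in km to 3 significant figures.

From C = C₀·e^(−kt), t = ln(C₀/C)/k = ln(0.91/0.35)/0.59 = 0.9555/0.59 = 1.62 d.
Distance = v·t = 1.4 m/s × 1.399e+05 s = 1.959e+05 m = 195.9 km.

196 km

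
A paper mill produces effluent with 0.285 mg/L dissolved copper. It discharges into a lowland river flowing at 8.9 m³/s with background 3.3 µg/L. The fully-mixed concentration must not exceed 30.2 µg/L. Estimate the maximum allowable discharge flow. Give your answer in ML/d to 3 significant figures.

81.2 ML/d

3.3 µg/L = 0.0033 mg/L.
30.2 µg/L = 0.0302 mg/L.
Mass balance at complete mixing: C_std·(Q_w + Q_r) = Q_w·C_e + Q_r·C_b.
Rearranging, Q_w = Q_r·(C_std − C_b)/(C_e − C_std) = 8.9·(0.0302 − 0.0033) / (0.285 − 0.0302) = 0.9396 m³/s.
= 81.18 ML/d.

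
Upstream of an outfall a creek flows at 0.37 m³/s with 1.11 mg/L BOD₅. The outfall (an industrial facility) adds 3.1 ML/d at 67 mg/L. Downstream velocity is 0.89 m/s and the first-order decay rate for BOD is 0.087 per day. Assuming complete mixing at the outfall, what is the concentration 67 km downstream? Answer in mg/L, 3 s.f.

3.1 ML/d = 0.03588 m³/s.
After complete mixing, C₀ = (0.03588·67 + 0.37·1.11) / 0.4059 = 6.935 mg/L.
Travel time t = 6.7e+04 m / 0.89 m/s = 7.528e+04 s = 0.8713 d.
C = 6.935·exp(−0.087·0.8713) = 6.935·0.927 = 6.428 mg/L.

6.43 mg/L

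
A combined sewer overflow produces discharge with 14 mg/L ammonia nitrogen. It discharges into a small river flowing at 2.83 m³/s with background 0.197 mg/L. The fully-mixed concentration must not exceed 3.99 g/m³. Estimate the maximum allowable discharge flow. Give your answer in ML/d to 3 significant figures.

92.7 ML/d

Mass balance at complete mixing: C_std·(Q_w + Q_r) = Q_w·C_e + Q_r·C_b.
Rearranging, Q_w = Q_r·(C_std − C_b)/(C_e − C_std) = 2.83·(3.99 − 0.197) / (14 − 3.99) = 1.072 m³/s.
= 92.65 ML/d.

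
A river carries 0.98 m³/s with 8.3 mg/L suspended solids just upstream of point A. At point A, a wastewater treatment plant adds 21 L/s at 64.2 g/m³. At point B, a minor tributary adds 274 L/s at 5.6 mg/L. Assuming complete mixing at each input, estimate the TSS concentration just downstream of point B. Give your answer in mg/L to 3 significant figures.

21 L/s = 0.021 m³/s.
After input A: C = (0.98·8.3 + 0.021·64.2) / 1.001 = 9.473 mg/L.
274 L/s = 0.274 m³/s.
After input B: C = (1.001·9.473 + 0.274·5.6) / 1.275 = 8.64 mg/L.

8.64 mg/L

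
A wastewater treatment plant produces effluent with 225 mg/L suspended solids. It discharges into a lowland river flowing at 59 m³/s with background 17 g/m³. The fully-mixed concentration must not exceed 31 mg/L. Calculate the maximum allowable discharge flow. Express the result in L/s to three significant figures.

4260 L/s

Mass balance at complete mixing: C_std·(Q_w + Q_r) = Q_w·C_e + Q_r·C_b.
Rearranging, Q_w = Q_r·(C_std − C_b)/(C_e − C_std) = 59·(31 − 17) / (225 − 31) = 4.258 m³/s.
= 4258 L/s.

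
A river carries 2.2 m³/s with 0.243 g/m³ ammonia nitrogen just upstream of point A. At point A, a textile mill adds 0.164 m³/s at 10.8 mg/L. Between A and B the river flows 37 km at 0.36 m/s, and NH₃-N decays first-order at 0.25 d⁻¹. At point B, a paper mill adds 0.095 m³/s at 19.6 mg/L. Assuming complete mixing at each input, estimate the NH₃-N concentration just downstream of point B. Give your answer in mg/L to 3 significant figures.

After input A: C = (2.2·0.243 + 0.164·10.8) / 2.364 = 0.9754 mg/L.
Over the 37 km reach to input B (t = 1.028e+05 s = 1.19 d), decay gives C = 0.9754·exp(−0.25·1.19) = 0.7245 mg/L.
After input B: C = (2.364·0.7245 + 0.095·19.6) / 2.459 = 1.454 mg/L.

1.45 mg/L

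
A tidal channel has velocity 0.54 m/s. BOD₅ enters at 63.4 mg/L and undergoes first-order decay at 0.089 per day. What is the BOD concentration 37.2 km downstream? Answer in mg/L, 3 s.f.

59.1 mg/L

Travel time t = 37.2 km / 0.54 m/s = 3.72e+04/0.54 = 6.889e+04 s = 0.7973 d.
First-order decay: C = 63.4·exp(−0.089·0.7973) = 63.4·0.9315 = 59.06 mg/L.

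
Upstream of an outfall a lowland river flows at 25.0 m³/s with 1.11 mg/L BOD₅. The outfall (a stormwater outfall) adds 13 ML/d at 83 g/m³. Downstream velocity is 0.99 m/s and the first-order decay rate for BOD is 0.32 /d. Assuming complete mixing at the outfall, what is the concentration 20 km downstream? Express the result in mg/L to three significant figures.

13 ML/d = 0.1505 m³/s.
After complete mixing, C₀ = (0.1505·83 + 25·1.11) / 25.15 = 1.6 mg/L.
Travel time t = 2e+04 m / 0.99 m/s = 2.02e+04 s = 0.2338 d.
C = 1.6·exp(−0.32·0.2338) = 1.6·0.9279 = 1.485 mg/L.

1.48 mg/L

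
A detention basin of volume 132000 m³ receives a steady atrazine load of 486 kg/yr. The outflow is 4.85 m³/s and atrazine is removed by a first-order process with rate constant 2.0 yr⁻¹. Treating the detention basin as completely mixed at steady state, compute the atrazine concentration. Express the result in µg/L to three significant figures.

Outflow Q = 4.85 m³/s × 3.156e+07 s/yr = 1.531e+08 m³/yr.
Steady-state CSTR mass balance: W = Q·C + k·V·C, so C = W/(Q + kV).
Q + kV = 1.531e+08 + 2.0·132000 = 1.533e+08 m³/yr.
C = 486/1.533e+08 = 3.17e-06 kg/m³ = 0.00317 mg/L = 3.17 µg/L.

3.17 µg/L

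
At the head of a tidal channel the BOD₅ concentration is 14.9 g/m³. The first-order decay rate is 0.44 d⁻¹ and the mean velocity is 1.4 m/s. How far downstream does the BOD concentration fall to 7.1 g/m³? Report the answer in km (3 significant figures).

204 km

From C = C₀·e^(−kt), t = ln(C₀/C)/k = ln(14.9/7.1)/0.44 = 0.7413/0.44 = 1.685 d.
Distance = v·t = 1.4 m/s × 1.456e+05 s = 2.038e+05 m = 203.8 km.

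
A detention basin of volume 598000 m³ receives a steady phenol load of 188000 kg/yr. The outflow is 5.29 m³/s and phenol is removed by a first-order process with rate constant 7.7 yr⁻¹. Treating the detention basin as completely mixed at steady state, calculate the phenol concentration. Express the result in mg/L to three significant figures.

1.10 mg/L

Outflow Q = 5.29 m³/s × 3.156e+07 s/yr = 1.669e+08 m³/yr.
Steady-state CSTR mass balance: W = Q·C + k·V·C, so C = W/(Q + kV).
Q + kV = 1.669e+08 + 7.7·598000 = 1.715e+08 m³/yr.
C = 188000/1.715e+08 = 0.001096 kg/m³ = 1.096 mg/L.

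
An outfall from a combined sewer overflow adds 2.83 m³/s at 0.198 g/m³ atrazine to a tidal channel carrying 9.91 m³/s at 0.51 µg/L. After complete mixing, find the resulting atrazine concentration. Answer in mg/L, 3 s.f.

0.0444 mg/L

0.51 µg/L = 0.00051 mg/L.
Flow-weighted mixing gives C = (2.83·0.198 + 9.91·0.00051) / (2.83 + 9.91) = 0.5654/12.74 = 0.04438 mg/L.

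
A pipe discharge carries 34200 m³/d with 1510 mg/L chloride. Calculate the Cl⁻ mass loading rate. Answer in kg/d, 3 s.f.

51600 kg/d

34200 m³/d = 0.3958 m³/s.
Mass flux = Q·C = 0.3958 m³/s × 1510 g/m³ = 597.7 g/s.
= 597.7 g/s × 86.4 = 5.164e+04 kg/d.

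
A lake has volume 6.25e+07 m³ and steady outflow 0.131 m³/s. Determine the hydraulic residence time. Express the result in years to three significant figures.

15.1 yr

Q = 0.131 m³/s × 3.156e+07 s/yr = 4.134e+06 m³/yr.
Hydraulic residence time τ = V/Q = 6.25e+07/4.134e+06 = 15.12 yr.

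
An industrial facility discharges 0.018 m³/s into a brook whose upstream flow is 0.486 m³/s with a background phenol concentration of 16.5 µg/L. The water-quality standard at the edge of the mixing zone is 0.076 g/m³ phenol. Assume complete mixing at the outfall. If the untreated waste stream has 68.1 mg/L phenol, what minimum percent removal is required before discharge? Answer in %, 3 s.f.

97.5 %

16.5 µg/L = 0.0165 mg/L.
Mass balance: 0.076·0.504 = 0.018·Cₑ + 0.486·0.0165.
Cₑ = (0.0383 − 0.008019) / 0.018 = 1.683 mg/L.
Required removal = 1 − 1.683/68.1 = 97.53 %.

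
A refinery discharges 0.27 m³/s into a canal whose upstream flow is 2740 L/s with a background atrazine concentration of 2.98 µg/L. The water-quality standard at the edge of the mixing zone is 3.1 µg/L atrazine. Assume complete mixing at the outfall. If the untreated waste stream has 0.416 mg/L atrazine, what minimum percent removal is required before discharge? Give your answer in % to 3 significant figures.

2740 L/s = 2.74 m³/s.
2.98 µg/L = 0.00298 mg/L.
3.1 µg/L = 0.0031 mg/L.
Mass balance: 0.0031·3.01 = 0.27·Cₑ + 2.74·0.00298.
Cₑ = (0.009331 − 0.008165) / 0.27 = 0.004318 mg/L.
Required removal = 1 − 0.004318/0.416 = 98.96 %.

99.0 %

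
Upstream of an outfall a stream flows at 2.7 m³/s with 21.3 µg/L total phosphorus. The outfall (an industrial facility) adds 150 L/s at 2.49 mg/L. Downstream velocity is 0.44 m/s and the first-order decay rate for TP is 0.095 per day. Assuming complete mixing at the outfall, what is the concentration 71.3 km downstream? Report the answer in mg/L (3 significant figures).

0.127 mg/L

150 L/s = 0.15 m³/s.
21.3 µg/L = 0.0213 mg/L.
After complete mixing, C₀ = (0.15·2.49 + 2.7·0.0213) / 2.85 = 0.1512 mg/L.
Travel time t = 7.13e+04 m / 0.44 m/s = 1.62e+05 s = 1.876 d.
C = 0.1512·exp(−0.095·1.876) = 0.1512·0.8368 = 0.1265 mg/L.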